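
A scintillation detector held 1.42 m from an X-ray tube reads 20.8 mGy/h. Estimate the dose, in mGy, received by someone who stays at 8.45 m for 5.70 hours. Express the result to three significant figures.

3.35 mGy

Intensity scales as (d₁/d₂)², so rate at 8.45 m:
(1.42/8.45)² = 0.02824, so 20.8 × 0.02824 = 0.5874 mGy/h.
Dose = rate × time = 0.5874 mGy/h × 5.700 h = 3.348 mGy.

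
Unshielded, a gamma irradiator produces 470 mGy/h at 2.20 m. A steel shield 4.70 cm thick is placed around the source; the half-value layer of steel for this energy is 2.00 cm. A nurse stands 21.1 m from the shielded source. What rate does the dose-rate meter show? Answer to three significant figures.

Distance alone: (2.20/21.1)² = 0.01087, so 470 × 0.01087 = 5.109 mGy/h.
Shield: 4.70/2.00 = 2.350 half-value layers → attenuation 2^(−2.350) = 0.1961.
Combined: 5.109 × 0.1961 = 1.002 mGy/h.

1.00 mGy/h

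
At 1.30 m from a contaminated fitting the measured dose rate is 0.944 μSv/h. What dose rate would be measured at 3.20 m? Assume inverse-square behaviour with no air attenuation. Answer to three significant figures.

0.156 μSv/h

Using I₁d₁² = I₂d₂², scaling from 1.30 m to 3.20 m:
0.944 × (1.30/3.20)² = 0.944 × 0.1650 = 0.1558 μSv/h.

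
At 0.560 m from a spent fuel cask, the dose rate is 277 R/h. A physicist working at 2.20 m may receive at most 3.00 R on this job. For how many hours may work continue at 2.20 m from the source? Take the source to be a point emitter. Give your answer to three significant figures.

Intensity scales as (d₁/d₂)², so rate at 2.20 m:
(0.560/2.20)² = 0.06479, so 277 × 0.06479 = 17.95 R/h.
Stay time = 3.00 R ÷ 17.95 R/h = 0.1671 h.

0.167 h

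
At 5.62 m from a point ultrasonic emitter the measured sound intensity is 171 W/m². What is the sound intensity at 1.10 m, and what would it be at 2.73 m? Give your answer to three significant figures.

4460 W/m²; 725 W/m²

Since intensity falls as 1/r²,
At 1.10 m: (5.62/1.10)² = 26.10, so 171 × 26.10 = 4463 W/m²
At 2.73 m: 4463 × (1.10/2.73)² = 4463 × 0.1624 = 724.8 W/m².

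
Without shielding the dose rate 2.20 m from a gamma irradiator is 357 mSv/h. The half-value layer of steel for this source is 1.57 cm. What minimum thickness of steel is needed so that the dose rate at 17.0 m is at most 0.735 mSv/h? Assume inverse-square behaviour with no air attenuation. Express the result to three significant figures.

At 17.0 m, distance alone gives (2.20/17.0)² = 0.01675, so 357 × 0.01675 = 5.980 mSv/h.
Further attenuation needed: 5.980/0.735 = 8.136.
n = log₂(8.136) = 3.024 half-value layers.
Thickness = 3.024 × 1.57 cm = 4.748 cm.

4.75 cm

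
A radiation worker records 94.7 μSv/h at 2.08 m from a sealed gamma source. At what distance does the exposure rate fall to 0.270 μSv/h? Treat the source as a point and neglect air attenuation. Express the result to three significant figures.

39.0 m

Applying the 1/r² law, d₂ = d₁·√(I₁/I₂).
I₁/I₂ = 94.7/0.270 = 350.7, so d₂ = 2.08 × √350.7 = 38.95 m.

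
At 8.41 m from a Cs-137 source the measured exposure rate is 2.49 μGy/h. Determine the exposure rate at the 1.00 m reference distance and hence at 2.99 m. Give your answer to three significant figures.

Since intensity falls as 1/r²,
At 1.00 m: (8.41/1.00)² = 70.73, so 2.49 × 70.73 = 176.1 μGy/h
At 2.99 m: 176.1 × (1.00/2.99)² = 176.1 × 0.1119 = 19.71 μGy/h.

176 μGy/h; 19.7 μGy/h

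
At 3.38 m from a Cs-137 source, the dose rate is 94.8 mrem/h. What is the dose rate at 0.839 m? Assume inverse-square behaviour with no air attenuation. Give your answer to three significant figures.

By the inverse-square law, the rate at 0.839 m is
(3.38/0.839)² = 16.23, so 94.8 × 16.23 = 1539 mrem/h.

1540 mrem/h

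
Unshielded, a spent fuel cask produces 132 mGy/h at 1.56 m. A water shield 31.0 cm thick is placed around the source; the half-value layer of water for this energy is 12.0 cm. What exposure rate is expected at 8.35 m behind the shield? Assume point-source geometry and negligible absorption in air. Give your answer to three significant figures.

0.769 mGy/h

Distance alone: (1.56/8.35)² = 0.03490, so 132 × 0.03490 = 4.607 mGy/h.
Shield: 31.0/12.0 = 2.583 half-value layers → attenuation 2^(−2.583) = 0.1669.
Combined: 4.607 × 0.1669 = 0.7689 mGy/h.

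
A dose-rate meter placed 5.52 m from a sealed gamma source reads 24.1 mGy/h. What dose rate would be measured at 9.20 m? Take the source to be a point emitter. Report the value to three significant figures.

By the inverse-square law, scaling from 5.52 m to 9.20 m:
(5.52/9.20)² = 0.3600, so 24.1 × 0.3600 = 8.676 mGy/h.

8.68 mGy/h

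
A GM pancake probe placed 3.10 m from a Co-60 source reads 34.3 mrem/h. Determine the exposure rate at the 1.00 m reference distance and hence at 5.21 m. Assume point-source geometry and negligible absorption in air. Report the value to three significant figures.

Using I₁d₁² = I₂d₂²,
At 1.00 m: 34.3 × (3.10/1.00)² = 34.3 × 9.610 = 329.6 mrem/h
At 5.21 m: (1.00/5.21)² = 0.03684, so 329.6 × 0.03684 = 12.14 mrem/h.

330 mrem/h; 12.1 mrem/h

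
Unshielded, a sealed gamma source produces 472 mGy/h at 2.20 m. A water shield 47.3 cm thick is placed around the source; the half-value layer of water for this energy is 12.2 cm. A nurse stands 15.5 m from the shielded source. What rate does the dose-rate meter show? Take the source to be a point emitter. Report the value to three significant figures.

Distance alone: (2.20/15.5)² = 0.02015, so 472 × 0.02015 = 9.511 mGy/h.
Shield: 47.3/12.2 = 3.877 half-value layers → attenuation 2^(−3.877) = 0.06806.
Combined: 9.511 × 0.06806 = 0.6473 mGy/h.

0.647 mGy/h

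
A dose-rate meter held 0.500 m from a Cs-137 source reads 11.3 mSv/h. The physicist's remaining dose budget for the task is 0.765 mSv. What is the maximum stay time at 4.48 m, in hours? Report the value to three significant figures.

Since intensity falls as 1/r², rate at 4.48 m:
11.3 × (0.500/4.48)² = 11.3 × 0.01246 = 0.1408 mSv/h.
Stay time = 0.765 mSv ÷ 0.1408 mSv/h = 5.433 h.

5.43 h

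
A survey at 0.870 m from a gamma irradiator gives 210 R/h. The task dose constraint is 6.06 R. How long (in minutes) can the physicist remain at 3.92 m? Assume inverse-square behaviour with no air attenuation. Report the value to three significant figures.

35.2 min

By the inverse-square law, rate at 3.92 m:
210 × (0.870/3.92)² = 210 × 0.04926 = 10.34 R/h.
Stay time = 6.06 R ÷ 10.34 R/h = 0.5861 h = 35.17 min.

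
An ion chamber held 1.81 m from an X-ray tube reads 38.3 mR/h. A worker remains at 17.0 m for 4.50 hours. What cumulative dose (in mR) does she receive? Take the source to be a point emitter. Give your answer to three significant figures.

Applying the 1/r² law, rate at 17.0 m:
(1.81/17.0)² = 0.01134, so 38.3 × 0.01134 = 0.4343 mR/h.
Dose = rate × time = 0.4343 mR/h × 4.500 h = 1.954 mR.

1.95 mR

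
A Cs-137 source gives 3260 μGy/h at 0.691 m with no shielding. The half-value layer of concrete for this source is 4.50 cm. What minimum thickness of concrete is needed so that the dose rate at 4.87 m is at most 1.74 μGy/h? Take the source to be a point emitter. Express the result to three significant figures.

23.6 cm

At 4.87 m, distance alone gives (0.691/4.87)² = 0.02013, so 3260 × 0.02013 = 65.62 μGy/h.
Further attenuation needed: 65.62/1.74 = 37.71.
n = log₂(37.71) = 5.237 half-value layers.
Thickness = 5.237 × 4.50 cm = 23.57 cm.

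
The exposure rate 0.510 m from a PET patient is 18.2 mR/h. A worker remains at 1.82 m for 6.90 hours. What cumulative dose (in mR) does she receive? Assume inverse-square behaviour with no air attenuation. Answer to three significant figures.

Using I₁d₁² = I₂d₂², rate at 1.82 m:
(0.510/1.82)² = 0.07852, so 18.2 × 0.07852 = 1.429 mR/h.
Dose = rate × time = 1.429 mR/h × 6.900 h = 9.860 mR.

9.86 mR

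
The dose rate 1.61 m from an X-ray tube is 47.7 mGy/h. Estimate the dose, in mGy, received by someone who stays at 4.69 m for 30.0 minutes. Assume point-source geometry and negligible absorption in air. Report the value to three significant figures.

Intensity scales as (d₁/d₂)², so rate at 4.69 m:
(1.61/4.69)² = 0.1178, so 47.7 × 0.1178 = 5.619 mGy/h.
Dose = rate × time = 5.619 mGy/h × 0.5000 h = 2.809 mGy.

2.81 mGy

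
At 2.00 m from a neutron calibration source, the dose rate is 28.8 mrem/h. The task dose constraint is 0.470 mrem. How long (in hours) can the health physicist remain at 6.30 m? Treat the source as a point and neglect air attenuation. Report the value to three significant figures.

0.162 h

Using I₁d₁² = I₂d₂², rate at 6.30 m:
(2.00/6.30)² = 0.1008, so 28.8 × 0.1008 = 2.903 mrem/h.
Stay time = 0.470 mrem ÷ 2.903 mrem/h = 0.1619 h.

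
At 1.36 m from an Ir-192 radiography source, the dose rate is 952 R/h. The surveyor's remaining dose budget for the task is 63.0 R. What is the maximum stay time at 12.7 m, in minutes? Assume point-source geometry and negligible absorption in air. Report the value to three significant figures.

Intensity scales as (d₁/d₂)², so rate at 12.7 m:
952 × (1.36/12.7)² = 952 × 0.01147 = 10.92 R/h.
Stay time = 63.0 R ÷ 10.92 R/h = 5.769 h = 346.1 min.

346 min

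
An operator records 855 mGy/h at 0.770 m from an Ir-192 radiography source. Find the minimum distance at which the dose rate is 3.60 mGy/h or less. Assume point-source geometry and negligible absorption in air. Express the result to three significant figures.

11.9 m

Applying the 1/r² law, d₂ = d₁·√(I₁/I₂).
I₁/I₂ = 855/3.60 = 237.5, so d₂ = 0.770 × √237.5 = 11.87 m.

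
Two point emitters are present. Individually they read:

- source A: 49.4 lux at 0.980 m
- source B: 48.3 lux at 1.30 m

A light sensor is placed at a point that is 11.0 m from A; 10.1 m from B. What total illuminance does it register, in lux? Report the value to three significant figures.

Each source contributes Iᵢ·(dᵢ/rᵢ)²; contributions add.
A: 49.4 × (0.980/11.0)² = 0.3921 lux
B: 48.3 × (1.30/10.1)² = 0.8002 lux
Total = 0.3921 + 0.8002 = 1.192 lux.

1.19 lux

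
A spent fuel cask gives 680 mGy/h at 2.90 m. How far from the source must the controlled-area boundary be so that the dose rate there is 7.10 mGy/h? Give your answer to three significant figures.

Using I₁d₁² = I₂d₂², d₂ = d₁·√(I₁/I₂).
I₁/I₂ = 680/7.10 = 95.77, so d₂ = 2.90 × √95.77 = 28.38 m.

28.4 m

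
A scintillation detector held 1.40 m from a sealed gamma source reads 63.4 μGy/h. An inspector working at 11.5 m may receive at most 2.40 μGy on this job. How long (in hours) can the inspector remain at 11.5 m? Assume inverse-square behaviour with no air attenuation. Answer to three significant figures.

2.55 h

Intensity scales as (d₁/d₂)², so rate at 11.5 m:
(1.40/11.5)² = 0.01482, so 63.4 × 0.01482 = 0.9396 μGy/h.
Stay time = 2.40 μGy ÷ 0.9396 μGy/h = 2.554 h.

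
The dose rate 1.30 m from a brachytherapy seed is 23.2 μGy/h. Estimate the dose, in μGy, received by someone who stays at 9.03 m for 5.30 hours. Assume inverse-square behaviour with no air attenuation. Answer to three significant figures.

2.55 μGy

By the inverse-square law, rate at 9.03 m:
23.2 × (1.30/9.03)² = 23.2 × 0.02073 = 0.4809 μGy/h.
Dose = rate × time = 0.4809 μGy/h × 5.300 h = 2.549 μGy.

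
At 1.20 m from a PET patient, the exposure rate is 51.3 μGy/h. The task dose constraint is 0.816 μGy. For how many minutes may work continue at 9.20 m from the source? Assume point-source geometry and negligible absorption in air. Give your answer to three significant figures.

56.1 min

Using I₁d₁² = I₂d₂², rate at 9.20 m:
(1.20/9.20)² = 0.01701, so 51.3 × 0.01701 = 0.8726 μGy/h.
Stay time = 0.816 μGy ÷ 0.8726 μGy/h = 0.9351 h = 56.11 min.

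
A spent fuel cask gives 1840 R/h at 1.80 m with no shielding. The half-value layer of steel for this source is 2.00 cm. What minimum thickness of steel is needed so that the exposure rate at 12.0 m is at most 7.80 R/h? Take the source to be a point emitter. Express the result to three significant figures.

At 12.0 m, distance alone gives (1.80/12.0)² = 0.02250, so 1840 × 0.02250 = 41.40 R/h.
Further attenuation needed: 41.40/7.80 = 5.308.
n = log₂(5.308) = 2.408 half-value layers.
Thickness = 2.408 × 2.00 cm = 4.816 cm.

4.82 cm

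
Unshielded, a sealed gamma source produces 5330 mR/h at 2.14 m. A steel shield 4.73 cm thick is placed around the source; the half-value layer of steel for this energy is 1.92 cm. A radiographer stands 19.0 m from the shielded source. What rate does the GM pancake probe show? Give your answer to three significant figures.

12.3 mR/h

Distance alone: 5330 × (2.14/19.0)² = 5330 × 0.01269 = 67.64 mR/h.
Shield: 4.73/1.92 = 2.464 half-value layers → attenuation 2^(−2.464) = 0.1812.
Combined: 67.64 × 0.1812 = 12.26 mR/h.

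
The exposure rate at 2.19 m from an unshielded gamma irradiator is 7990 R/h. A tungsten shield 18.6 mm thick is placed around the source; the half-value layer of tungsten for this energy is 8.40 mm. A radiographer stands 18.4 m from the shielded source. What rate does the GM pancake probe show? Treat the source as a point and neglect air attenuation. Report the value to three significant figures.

24.4 R/h

Distance alone: (2.19/18.4)² = 0.01417, so 7990 × 0.01417 = 113.2 R/h.
Shield: 18.6/8.40 = 2.214 half-value layers → attenuation 2^(−2.214) = 0.2155.
Combined: 113.2 × 0.2155 = 24.39 R/h.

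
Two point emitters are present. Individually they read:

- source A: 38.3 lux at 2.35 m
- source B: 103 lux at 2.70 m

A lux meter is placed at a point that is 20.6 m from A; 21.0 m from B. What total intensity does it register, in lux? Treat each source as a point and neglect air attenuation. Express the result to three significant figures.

By superposition, sum each source's inverse-square contribution:
A: 38.3 × (2.35/20.6)² = 0.4984 lux
B: 103 × (2.70/21.0)² = 1.703 lux
Total = 0.4984 + 1.703 = 2.201 lux.

2.20 lux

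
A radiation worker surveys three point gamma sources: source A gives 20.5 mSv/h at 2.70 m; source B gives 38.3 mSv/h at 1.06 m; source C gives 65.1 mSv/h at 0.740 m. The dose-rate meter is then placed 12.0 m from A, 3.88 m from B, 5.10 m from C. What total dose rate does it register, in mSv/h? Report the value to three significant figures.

Each source contributes Iᵢ·(dᵢ/rᵢ)²; contributions add.
A: 20.5 × (2.70/12.0)² = 1.038 mSv/h
B: 38.3 × (1.06/3.88)² = 2.859 mSv/h
C: 65.1 × (0.740/5.10)² = 1.371 mSv/h
Total = 1.038 + 2.859 + 1.371 = 5.268 mSv/h.

5.27 mSv/h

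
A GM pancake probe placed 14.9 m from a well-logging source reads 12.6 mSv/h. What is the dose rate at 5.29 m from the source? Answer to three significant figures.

100 mSv/h

Using I₁d₁² = I₂d₂², scaling from 14.9 m to 5.29 m:
(14.9/5.29)² = 7.933, so 12.6 × 7.933 = 99.96 mSv/h.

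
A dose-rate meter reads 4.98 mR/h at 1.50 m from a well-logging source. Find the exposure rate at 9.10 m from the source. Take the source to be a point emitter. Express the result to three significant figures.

0.135 mR/h

Intensity scales as (d₁/d₂)², so the rate at 9.10 m is
4.98 × (1.50/9.10)² = 4.98 × 0.02717 = 0.1353 mR/h.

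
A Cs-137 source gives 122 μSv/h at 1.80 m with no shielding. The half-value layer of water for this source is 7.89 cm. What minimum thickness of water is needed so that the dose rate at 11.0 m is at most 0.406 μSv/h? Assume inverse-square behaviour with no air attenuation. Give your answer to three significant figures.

At 11.0 m, distance alone gives (1.80/11.0)² = 0.02678, so 122 × 0.02678 = 3.267 μSv/h.
Further attenuation needed: 3.267/0.406 = 8.047.
n = log₂(8.047) = 3.008 half-value layers.
Thickness = 3.008 × 7.89 cm = 23.73 cm.

23.7 cm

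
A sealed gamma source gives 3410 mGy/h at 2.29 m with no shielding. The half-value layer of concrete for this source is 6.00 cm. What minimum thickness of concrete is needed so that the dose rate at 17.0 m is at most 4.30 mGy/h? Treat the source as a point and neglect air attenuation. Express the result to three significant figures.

23.1 cm

At 17.0 m, distance alone gives 3410 × (2.29/17.0)² = 3410 × 0.01815 = 61.89 mGy/h.
Further attenuation needed: 61.89/4.30 = 14.39.
n = log₂(14.39) = 3.847 half-value layers.
Thickness = 3.847 × 6.00 cm = 23.08 cm.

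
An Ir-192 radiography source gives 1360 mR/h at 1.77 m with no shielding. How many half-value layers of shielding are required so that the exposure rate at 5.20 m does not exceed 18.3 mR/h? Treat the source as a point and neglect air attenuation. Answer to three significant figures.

At 5.20 m, distance alone gives 1360 × (1.77/5.20)² = 1360 × 0.1159 = 157.6 mR/h.
Further attenuation needed: 157.6/18.3 = 8.612.
n = log₂(8.612) = 3.106 half-value layers.

3.11 half-value layers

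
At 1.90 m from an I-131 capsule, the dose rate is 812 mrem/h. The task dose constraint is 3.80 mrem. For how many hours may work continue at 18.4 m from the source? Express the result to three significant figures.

By the inverse-square law, rate at 18.4 m:
(1.90/18.4)² = 0.01066, so 812 × 0.01066 = 8.656 mrem/h.
Stay time = 3.80 mrem ÷ 8.656 mrem/h = 0.4390 h.

0.439 h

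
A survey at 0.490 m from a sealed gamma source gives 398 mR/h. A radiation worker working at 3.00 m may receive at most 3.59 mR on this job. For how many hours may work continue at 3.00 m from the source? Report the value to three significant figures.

0.338 h

Applying the 1/r² law, rate at 3.00 m:
398 × (0.490/3.00)² = 398 × 0.02668 = 10.62 mR/h.
Stay time = 3.59 mR ÷ 10.62 mR/h = 0.3380 h.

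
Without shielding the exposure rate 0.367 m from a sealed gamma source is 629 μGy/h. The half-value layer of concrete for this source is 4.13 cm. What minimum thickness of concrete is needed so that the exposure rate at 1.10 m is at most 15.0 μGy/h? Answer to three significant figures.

At 1.10 m, distance alone gives 629 × (0.367/1.10)² = 629 × 0.1113 = 70.01 μGy/h.
Further attenuation needed: 70.01/15.0 = 4.667.
n = log₂(4.667) = 2.222 half-value layers.
Thickness = 2.222 × 4.13 cm = 9.177 cm.

9.18 cm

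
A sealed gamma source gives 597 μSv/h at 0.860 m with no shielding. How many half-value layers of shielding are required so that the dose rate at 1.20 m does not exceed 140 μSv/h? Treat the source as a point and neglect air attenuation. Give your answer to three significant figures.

1.13 half-value layers

At 1.20 m, distance alone gives 597 × (0.860/1.20)² = 597 × 0.5136 = 306.6 μSv/h.
Further attenuation needed: 306.6/140 = 2.190.
n = log₂(2.190) = 1.131 half-value layers.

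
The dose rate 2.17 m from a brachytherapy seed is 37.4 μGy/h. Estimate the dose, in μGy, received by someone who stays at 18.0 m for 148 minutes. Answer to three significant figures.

1.34 μGy

Since intensity falls as 1/r², rate at 18.0 m:
37.4 × (2.17/18.0)² = 37.4 × 0.01453 = 0.5434 μGy/h.
Dose = rate × time = 0.5434 μGy/h × 2.467 h = 1.341 μGy.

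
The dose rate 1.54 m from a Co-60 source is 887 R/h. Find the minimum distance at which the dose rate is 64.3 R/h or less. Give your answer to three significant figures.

Since intensity falls as 1/r², d₂ = d₁·√(I₁/I₂).
I₁/I₂ = 887/64.3 = 13.79, so d₂ = 1.54 × √13.79 = 5.719 m.

5.72 m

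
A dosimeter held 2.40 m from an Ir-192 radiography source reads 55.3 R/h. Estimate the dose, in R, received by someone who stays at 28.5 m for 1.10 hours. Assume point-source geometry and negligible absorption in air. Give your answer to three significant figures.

0.431 R

Applying the 1/r² law, rate at 28.5 m:
(2.40/28.5)² = 0.007091, so 55.3 × 0.007091 = 0.3921 R/h.
Dose = rate × time = 0.3921 R/h × 1.100 h = 0.4313 R.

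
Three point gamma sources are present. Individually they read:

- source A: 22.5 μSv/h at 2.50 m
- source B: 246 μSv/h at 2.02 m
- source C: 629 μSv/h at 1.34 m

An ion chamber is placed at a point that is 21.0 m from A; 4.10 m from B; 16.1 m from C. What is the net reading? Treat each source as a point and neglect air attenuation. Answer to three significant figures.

64.4 μSv/h

By superposition, sum each source's inverse-square contribution:
A: 22.5 × (2.50/21.0)² = 0.3189 μSv/h
B: 246 × (2.02/4.10)² = 59.71 μSv/h
C: 629 × (1.34/16.1)² = 4.357 μSv/h
Total = 0.3189 + 59.71 + 4.357 = 64.39 μSv/h.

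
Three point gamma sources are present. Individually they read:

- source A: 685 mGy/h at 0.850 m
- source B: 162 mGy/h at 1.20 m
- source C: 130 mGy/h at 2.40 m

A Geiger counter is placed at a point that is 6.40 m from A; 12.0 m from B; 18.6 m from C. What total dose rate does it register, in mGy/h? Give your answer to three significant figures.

15.9 mGy/h

By superposition, sum each source's inverse-square contribution:
A: 685 × (0.850/6.40)² = 12.08 mGy/h
B: 162 × (1.20/12.0)² = 1.620 mGy/h
C: 130 × (2.40/18.6)² = 2.164 mGy/h
Total = 12.08 + 1.620 + 2.164 = 15.86 mGy/h.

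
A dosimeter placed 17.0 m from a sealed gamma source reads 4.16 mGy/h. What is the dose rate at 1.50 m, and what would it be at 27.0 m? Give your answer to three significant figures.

By the inverse-square law,
At 1.50 m: (17.0/1.50)² = 128.4, so 4.16 × 128.4 = 534.1 mGy/h
At 27.0 m: 534.1 × (1.50/27.0)² = 534.1 × 0.003086 = 1.648 mGy/h.

534 mGy/h; 1.65 mGy/h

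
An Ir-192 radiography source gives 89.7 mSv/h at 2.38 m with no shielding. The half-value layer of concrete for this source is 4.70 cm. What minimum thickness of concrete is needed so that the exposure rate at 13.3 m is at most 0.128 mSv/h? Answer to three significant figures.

21.1 cm

At 13.3 m, distance alone gives (2.38/13.3)² = 0.03202, so 89.7 × 0.03202 = 2.872 mSv/h.
Further attenuation needed: 2.872/0.128 = 22.44.
n = log₂(22.44) = 4.488 half-value layers.
Thickness = 4.488 × 4.70 cm = 21.09 cm.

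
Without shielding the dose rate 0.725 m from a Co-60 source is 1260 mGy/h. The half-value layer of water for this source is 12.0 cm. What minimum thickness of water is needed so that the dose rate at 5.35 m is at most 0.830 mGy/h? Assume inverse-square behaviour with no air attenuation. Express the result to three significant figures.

At 5.35 m, distance alone gives 1260 × (0.725/5.35)² = 1260 × 0.01836 = 23.13 mGy/h.
Further attenuation needed: 23.13/0.830 = 27.87.
n = log₂(27.87) = 4.801 half-value layers.
Thickness = 4.801 × 12.0 cm = 57.61 cm.

57.6 cm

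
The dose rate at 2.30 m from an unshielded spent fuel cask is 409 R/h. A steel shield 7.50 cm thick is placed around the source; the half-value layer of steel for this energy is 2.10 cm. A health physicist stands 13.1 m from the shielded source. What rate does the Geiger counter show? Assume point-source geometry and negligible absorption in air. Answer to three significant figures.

1.06 R/h

Distance alone: (2.30/13.1)² = 0.03083, so 409 × 0.03083 = 12.61 R/h.
Shield: 7.50/2.10 = 3.571 half-value layers → attenuation 2^(−3.571) = 0.08414.
Combined: 12.61 × 0.08414 = 1.061 R/h.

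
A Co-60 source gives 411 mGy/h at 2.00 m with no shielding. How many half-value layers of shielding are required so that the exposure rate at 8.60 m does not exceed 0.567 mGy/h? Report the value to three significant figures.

At 8.60 m, distance alone gives 411 × (2.00/8.60)² = 411 × 0.05408 = 22.23 mGy/h.
Further attenuation needed: 22.23/0.567 = 39.21.
n = log₂(39.21) = 5.293 half-value layers.

5.29 half-value layers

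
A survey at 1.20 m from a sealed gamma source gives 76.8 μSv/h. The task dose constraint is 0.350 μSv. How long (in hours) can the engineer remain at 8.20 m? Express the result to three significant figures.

0.213 h

Intensity scales as (d₁/d₂)², so rate at 8.20 m:
76.8 × (1.20/8.20)² = 76.8 × 0.02142 = 1.645 μSv/h.
Stay time = 0.350 μSv ÷ 1.645 μSv/h = 0.2128 h.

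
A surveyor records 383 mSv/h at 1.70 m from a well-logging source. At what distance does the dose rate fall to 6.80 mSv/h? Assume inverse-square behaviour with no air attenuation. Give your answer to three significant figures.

12.8 m

By the inverse-square law, d₂ = d₁·√(I₁/I₂).
I₁/I₂ = 383/6.80 = 56.32, so d₂ = 1.70 × √56.32 = 12.76 m.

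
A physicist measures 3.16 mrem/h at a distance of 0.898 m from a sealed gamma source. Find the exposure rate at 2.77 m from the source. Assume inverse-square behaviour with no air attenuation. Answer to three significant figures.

0.332 mrem/h

Intensity scales as (d₁/d₂)², so the rate at 2.77 m is
(0.898/2.77)² = 0.1051, so 3.16 × 0.1051 = 0.3321 mrem/h.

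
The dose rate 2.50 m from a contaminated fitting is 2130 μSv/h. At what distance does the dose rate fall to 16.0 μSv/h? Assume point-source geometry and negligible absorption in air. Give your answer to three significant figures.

28.8 m

Applying the 1/r² law, d₂ = d₁·√(I₁/I₂).
I₁/I₂ = 2130/16.0 = 133.1, so d₂ = 2.50 × √133.1 = 28.84 m.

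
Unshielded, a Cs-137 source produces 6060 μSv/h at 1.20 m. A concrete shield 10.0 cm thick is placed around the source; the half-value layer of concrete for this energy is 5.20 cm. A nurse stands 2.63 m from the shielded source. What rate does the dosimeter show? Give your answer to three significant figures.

Distance alone: 6060 × (1.20/2.63)² = 6060 × 0.2082 = 1262 μSv/h.
Shield: 10.0/5.20 = 1.923 half-value layers → attenuation 2^(−1.923) = 0.2637.
Combined: 1262 × 0.2637 = 332.8 μSv/h.

333 μSv/h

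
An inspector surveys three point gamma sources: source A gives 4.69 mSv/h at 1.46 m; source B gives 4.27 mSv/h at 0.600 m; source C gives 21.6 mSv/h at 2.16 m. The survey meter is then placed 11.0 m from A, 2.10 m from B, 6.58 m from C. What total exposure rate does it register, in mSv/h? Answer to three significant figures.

2.76 mSv/h

Each source contributes Iᵢ·(dᵢ/rᵢ)²; contributions add.
A: 4.69 × (1.46/11.0)² = 0.08262 mSv/h
B: 4.27 × (0.600/2.10)² = 0.3486 mSv/h
C: 21.6 × (2.16/6.58)² = 2.328 mSv/h
Total = 0.08262 + 0.3486 + 2.328 = 2.759 mSv/h.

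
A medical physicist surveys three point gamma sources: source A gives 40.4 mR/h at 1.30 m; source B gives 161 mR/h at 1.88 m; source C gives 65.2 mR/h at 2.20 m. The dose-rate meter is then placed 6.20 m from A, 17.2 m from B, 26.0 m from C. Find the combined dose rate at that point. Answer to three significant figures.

4.17 mR/h

Each source contributes Iᵢ·(dᵢ/rᵢ)²; contributions add.
A: 40.4 × (1.30/6.20)² = 1.776 mR/h
B: 161 × (1.88/17.2)² = 1.923 mR/h
C: 65.2 × (2.20/26.0)² = 0.4668 mR/h
Total = 1.776 + 1.923 + 0.4668 = 4.166 mR/h.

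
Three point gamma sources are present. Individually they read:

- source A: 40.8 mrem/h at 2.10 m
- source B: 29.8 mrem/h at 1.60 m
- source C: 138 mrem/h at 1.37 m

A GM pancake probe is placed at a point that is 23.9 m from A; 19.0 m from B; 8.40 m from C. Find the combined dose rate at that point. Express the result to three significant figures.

By superposition, sum each source's inverse-square contribution:
A: 40.8 × (2.10/23.9)² = 0.3150 mrem/h
B: 29.8 × (1.60/19.0)² = 0.2113 mrem/h
C: 138 × (1.37/8.40)² = 3.671 mrem/h
Total = 0.3150 + 0.2113 + 3.671 = 4.197 mrem/h.

4.20 mrem/h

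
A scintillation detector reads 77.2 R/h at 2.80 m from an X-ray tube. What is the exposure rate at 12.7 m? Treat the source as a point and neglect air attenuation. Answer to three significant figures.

Intensity scales as (d₁/d₂)², so the rate at 12.7 m is
(2.80/12.7)² = 0.04861, so 77.2 × 0.04861 = 3.753 R/h.

3.75 R/h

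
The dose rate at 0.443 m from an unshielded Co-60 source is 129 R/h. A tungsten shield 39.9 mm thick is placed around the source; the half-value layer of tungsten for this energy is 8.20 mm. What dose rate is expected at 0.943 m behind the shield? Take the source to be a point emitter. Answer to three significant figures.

Distance alone: 129 × (0.443/0.943)² = 129 × 0.2207 = 28.47 R/h.
Shield: 39.9/8.20 = 4.866 half-value layers → attenuation 2^(−4.866) = 0.03429.
Combined: 28.47 × 0.03429 = 0.9762 R/h.

0.976 R/h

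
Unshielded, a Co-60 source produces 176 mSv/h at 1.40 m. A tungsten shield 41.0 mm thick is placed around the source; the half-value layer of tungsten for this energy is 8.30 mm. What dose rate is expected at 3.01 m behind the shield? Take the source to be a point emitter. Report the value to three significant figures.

1.24 mSv/h

Distance alone: 176 × (1.40/3.01)² = 176 × 0.2163 = 38.07 mSv/h.
Shield: 41.0/8.30 = 4.940 half-value layers → attenuation 2^(−4.940) = 0.03258.
Combined: 38.07 × 0.03258 = 1.240 mSv/h.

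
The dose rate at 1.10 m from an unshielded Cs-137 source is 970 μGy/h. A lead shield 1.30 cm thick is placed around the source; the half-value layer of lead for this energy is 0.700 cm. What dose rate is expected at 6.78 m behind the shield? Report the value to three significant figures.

Distance alone: 970 × (1.10/6.78)² = 970 × 0.02632 = 25.53 μGy/h.
Shield: 1.30/0.700 = 1.857 half-value layers → attenuation 2^(−1.857) = 0.2760.
Combined: 25.53 × 0.2760 = 7.046 μGy/h.

7.05 μGy/h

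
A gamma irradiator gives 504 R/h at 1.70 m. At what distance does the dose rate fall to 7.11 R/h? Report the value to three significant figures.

14.3 m

Since intensity falls as 1/r², d₂ = d₁·√(I₁/I₂).
I₁/I₂ = 504/7.11 = 70.89, so d₂ = 1.70 × √70.89 = 14.31 m.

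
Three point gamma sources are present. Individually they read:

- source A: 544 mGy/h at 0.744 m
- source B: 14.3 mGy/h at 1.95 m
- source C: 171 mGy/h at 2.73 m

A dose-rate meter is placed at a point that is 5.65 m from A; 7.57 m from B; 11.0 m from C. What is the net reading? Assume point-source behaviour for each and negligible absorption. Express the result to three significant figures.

20.9 mGy/h

Each source contributes Iᵢ·(dᵢ/rᵢ)²; contributions add.
A: 544 × (0.744/5.65)² = 9.433 mGy/h
B: 14.3 × (1.95/7.57)² = 0.9489 mGy/h
C: 171 × (2.73/11.0)² = 10.53 mGy/h
Total = 9.433 + 0.9489 + 10.53 = 20.91 mGy/h.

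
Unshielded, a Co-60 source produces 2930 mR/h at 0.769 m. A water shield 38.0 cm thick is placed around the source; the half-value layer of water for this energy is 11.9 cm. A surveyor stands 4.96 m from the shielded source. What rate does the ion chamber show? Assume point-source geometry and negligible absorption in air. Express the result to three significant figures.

7.70 mR/h

Distance alone: (0.769/4.96)² = 0.02404, so 2930 × 0.02404 = 70.44 mR/h.
Shield: 38.0/11.9 = 3.193 half-value layers → attenuation 2^(−3.193) = 0.1093.
Combined: 70.44 × 0.1093 = 7.699 mR/h.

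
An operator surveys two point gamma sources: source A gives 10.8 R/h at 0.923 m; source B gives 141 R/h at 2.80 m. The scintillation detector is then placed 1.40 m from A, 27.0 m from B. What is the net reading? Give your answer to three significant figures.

6.21 R/h

By superposition, sum each source's inverse-square contribution:
A: 10.8 × (0.923/1.40)² = 4.694 R/h
B: 141 × (2.80/27.0)² = 1.516 R/h
Total = 4.694 + 1.516 = 6.210 R/h.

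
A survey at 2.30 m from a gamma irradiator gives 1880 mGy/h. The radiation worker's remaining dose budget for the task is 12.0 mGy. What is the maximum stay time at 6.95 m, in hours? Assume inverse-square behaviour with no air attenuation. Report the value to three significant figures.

0.0583 h

Applying the 1/r² law, rate at 6.95 m:
(2.30/6.95)² = 0.1095, so 1880 × 0.1095 = 205.9 mGy/h.
Stay time = 12.0 mGy ÷ 205.9 mGy/h = 0.05828 h.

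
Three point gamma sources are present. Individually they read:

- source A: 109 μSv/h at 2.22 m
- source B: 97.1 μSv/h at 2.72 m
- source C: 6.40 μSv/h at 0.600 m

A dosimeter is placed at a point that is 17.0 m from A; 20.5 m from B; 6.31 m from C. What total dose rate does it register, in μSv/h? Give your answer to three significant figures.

Each source contributes Iᵢ·(dᵢ/rᵢ)²; contributions add.
A: 109 × (2.22/17.0)² = 1.859 μSv/h
B: 97.1 × (2.72/20.5)² = 1.709 μSv/h
C: 6.40 × (0.600/6.31)² = 0.05787 μSv/h
Total = 1.859 + 1.709 + 0.05787 = 3.626 μSv/h.

3.63 μSv/h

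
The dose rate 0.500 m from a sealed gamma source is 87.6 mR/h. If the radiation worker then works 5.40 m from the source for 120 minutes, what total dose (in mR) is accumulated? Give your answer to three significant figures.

Intensity scales as (d₁/d₂)², so rate at 5.40 m:
(0.500/5.40)² = 0.008573, so 87.6 × 0.008573 = 0.7510 mR/h.
Dose = rate × time = 0.7510 mR/h × 2.000 h = 1.502 mR.

1.50 mR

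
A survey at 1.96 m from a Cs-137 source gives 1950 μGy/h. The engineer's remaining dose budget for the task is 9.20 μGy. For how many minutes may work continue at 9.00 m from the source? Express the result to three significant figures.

5.97 min

By the inverse-square law, rate at 9.00 m:
1950 × (1.96/9.00)² = 1950 × 0.04743 = 92.49 μGy/h.
Stay time = 9.20 μGy ÷ 92.49 μGy/h = 0.09947 h = 5.968 min.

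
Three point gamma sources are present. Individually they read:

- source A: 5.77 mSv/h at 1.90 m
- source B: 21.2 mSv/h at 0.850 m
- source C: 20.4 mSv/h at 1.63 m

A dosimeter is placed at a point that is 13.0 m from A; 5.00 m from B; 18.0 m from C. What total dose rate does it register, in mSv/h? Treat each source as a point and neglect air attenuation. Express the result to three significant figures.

0.903 mSv/h

By superposition, sum each source's inverse-square contribution:
A: 5.77 × (1.90/13.0)² = 0.1233 mSv/h
B: 21.2 × (0.850/5.00)² = 0.6127 mSv/h
C: 20.4 × (1.63/18.0)² = 0.1673 mSv/h
Total = 0.1233 + 0.6127 + 0.1673 = 0.9033 mSv/h.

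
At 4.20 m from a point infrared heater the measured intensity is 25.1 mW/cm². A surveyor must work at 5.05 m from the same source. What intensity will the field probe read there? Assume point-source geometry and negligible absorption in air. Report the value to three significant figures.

17.4 mW/cm²

Since intensity falls as 1/r², scaling from 4.20 m to 5.05 m:
(4.20/5.05)² = 0.6917, so 25.1 × 0.6917 = 17.36 mW/cm².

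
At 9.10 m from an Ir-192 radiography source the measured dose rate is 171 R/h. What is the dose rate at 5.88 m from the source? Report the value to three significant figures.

By the inverse-square law, scaling from 9.10 m to 5.88 m:
(9.10/5.88)² = 2.395, so 171 × 2.395 = 409.5 R/h.

410 R/h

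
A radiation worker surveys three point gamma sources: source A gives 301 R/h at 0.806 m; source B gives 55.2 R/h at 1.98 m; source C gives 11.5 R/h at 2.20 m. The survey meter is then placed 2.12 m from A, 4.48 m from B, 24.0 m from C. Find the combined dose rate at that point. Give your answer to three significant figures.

Each source contributes Iᵢ·(dᵢ/rᵢ)²; contributions add.
A: 301 × (0.806/2.12)² = 43.51 R/h
B: 55.2 × (1.98/4.48)² = 10.78 R/h
C: 11.5 × (2.20/24.0)² = 0.09663 R/h
Total = 43.51 + 10.78 + 0.09663 = 54.39 R/h.

54.4 R/h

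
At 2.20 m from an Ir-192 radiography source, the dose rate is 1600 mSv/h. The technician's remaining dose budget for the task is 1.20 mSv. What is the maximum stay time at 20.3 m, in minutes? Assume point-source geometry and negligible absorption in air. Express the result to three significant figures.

Applying the 1/r² law, rate at 20.3 m:
(2.20/20.3)² = 0.01175, so 1600 × 0.01175 = 18.80 mSv/h.
Stay time = 1.20 mSv ÷ 18.80 mSv/h = 0.06383 h = 3.830 min.

3.83 min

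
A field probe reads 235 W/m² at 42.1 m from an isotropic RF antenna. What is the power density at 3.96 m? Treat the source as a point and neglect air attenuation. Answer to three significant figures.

Applying the 1/r² law, the rate at 3.96 m is
(42.1/3.96)² = 113.0, so 235 × 113.0 = 26560 W/m².

26600 W/m²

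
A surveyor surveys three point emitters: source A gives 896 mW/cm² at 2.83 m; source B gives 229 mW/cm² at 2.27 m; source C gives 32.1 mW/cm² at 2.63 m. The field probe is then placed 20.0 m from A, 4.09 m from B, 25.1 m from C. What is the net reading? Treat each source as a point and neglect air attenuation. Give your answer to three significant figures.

Each source contributes Iᵢ·(dᵢ/rᵢ)²; contributions add.
A: 896 × (2.83/20.0)² = 17.94 mW/cm²
B: 229 × (2.27/4.09)² = 70.54 mW/cm²
C: 32.1 × (2.63/25.1)² = 0.3524 mW/cm²
Total = 17.94 + 70.54 + 0.3524 = 88.83 mW/cm².

88.8 mW/cm²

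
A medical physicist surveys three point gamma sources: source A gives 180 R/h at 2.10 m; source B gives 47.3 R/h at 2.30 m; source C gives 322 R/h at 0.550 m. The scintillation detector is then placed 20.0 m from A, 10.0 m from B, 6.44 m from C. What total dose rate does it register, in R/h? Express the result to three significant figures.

Each source contributes Iᵢ·(dᵢ/rᵢ)²; contributions add.
A: 180 × (2.10/20.0)² = 1.985 R/h
B: 47.3 × (2.30/10.0)² = 2.502 R/h
C: 322 × (0.550/6.44)² = 2.349 R/h
Total = 1.985 + 2.502 + 2.349 = 6.836 R/h.

6.84 R/h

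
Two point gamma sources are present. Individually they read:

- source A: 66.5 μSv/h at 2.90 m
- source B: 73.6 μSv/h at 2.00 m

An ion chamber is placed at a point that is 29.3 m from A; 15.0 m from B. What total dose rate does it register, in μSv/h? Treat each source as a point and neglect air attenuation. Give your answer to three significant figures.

1.96 μSv/h

Each source contributes Iᵢ·(dᵢ/rᵢ)²; contributions add.
A: 66.5 × (2.90/29.3)² = 0.6515 μSv/h
B: 73.6 × (2.00/15.0)² = 1.308 μSv/h
Total = 0.6515 + 1.308 = 1.960 μSv/h.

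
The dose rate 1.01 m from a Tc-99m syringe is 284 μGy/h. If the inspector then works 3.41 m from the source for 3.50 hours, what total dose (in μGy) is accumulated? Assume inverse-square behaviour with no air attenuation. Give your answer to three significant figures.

By the inverse-square law, rate at 3.41 m:
(1.01/3.41)² = 0.08773, so 284 × 0.08773 = 24.92 μGy/h.
Dose = rate × time = 24.92 μGy/h × 3.500 h = 87.22 μGy.

87.2 μGy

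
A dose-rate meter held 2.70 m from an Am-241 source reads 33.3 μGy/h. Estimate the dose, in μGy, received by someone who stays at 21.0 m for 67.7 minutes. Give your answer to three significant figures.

Intensity scales as (d₁/d₂)², so rate at 21.0 m:
33.3 × (2.70/21.0)² = 33.3 × 0.01653 = 0.5504 μGy/h.
Dose = rate × time = 0.5504 μGy/h × 1.128 h = 0.6209 μGy.

0.621 μGy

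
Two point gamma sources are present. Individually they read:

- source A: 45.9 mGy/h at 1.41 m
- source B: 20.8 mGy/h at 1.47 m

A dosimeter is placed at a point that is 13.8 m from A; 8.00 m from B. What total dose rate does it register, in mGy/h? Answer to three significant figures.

1.18 mGy/h

Each source contributes Iᵢ·(dᵢ/rᵢ)²; contributions add.
A: 45.9 × (1.41/13.8)² = 0.4792 mGy/h
B: 20.8 × (1.47/8.00)² = 0.7023 mGy/h
Total = 0.4792 + 0.7023 = 1.181 mGy/h.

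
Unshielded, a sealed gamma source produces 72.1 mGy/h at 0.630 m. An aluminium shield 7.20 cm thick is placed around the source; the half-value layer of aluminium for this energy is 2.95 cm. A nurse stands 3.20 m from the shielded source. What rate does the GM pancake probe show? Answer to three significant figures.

Distance alone: 72.1 × (0.630/3.20)² = 72.1 × 0.03876 = 2.795 mGy/h.
Shield: 7.20/2.95 = 2.441 half-value layers → attenuation 2^(−2.441) = 0.1842.
Combined: 2.795 × 0.1842 = 0.5148 mGy/h.

0.515 mGy/h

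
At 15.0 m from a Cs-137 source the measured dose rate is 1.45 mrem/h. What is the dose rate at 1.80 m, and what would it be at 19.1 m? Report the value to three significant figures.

Applying the 1/r² law,
At 1.80 m: 1.45 × (15.0/1.80)² = 1.45 × 69.44 = 100.7 mrem/h
At 19.1 m: (1.80/19.1)² = 0.008881, so 100.7 × 0.008881 = 0.8943 mrem/h.

101 mrem/h; 0.894 mrem/h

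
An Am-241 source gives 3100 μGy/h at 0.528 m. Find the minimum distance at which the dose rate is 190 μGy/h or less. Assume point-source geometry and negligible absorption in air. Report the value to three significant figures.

2.13 m

By the inverse-square law, d₂ = d₁·√(I₁/I₂).
I₁/I₂ = 3100/190 = 16.32, so d₂ = 0.528 × √16.32 = 2.133 m.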